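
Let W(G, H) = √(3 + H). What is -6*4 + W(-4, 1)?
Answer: -22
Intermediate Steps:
-6*4 + W(-4, 1) = -6*4 + √(3 + 1) = -24 + √4 = -24 + 2 = -22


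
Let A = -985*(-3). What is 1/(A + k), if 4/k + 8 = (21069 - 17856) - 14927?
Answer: 5861/17319253 ≈ 0.00033841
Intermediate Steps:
k = -2/5861 (k = 4/(-8 + ((21069 - 17856) - 14927)) = 4/(-8 + (3213 - 14927)) = 4/(-8 - 11714) = 4/(-11722) = 4*(-1/11722) = -2/5861 ≈ -0.00034124)
A = 2955
1/(A + k) = 1/(2955 - 2/5861) = 1/(17319253/5861) = 5861/17319253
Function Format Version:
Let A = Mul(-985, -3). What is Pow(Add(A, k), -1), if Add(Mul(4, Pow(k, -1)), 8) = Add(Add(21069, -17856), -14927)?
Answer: Rational(5861, 17319253) ≈ 0.00033841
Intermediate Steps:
k = Rational(-2, 5861) (k = Mul(4, Pow(Add(-8, Add(Add(21069, -17856), -14927)), -1)) = Mul(4, Pow(Add(-8, Add(3213, -14927)), -1)) = Mul(4, Pow(Add(-8, -11714), -1)) = Mul(4, Pow(-11722, -1)) = Mul(4, Rational(-1, 11722)) = Rational(-2, 5861) ≈ -0.00034124)
A = 2955
Pow(Add(A, k), -1) = Pow(Add(2955, Rational(-2, 5861)), -1) = Pow(Rational(17319253, 5861), -1) = Rational(5861, 17319253)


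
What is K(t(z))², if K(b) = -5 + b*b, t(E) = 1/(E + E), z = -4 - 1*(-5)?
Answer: 361/16 ≈ 22.563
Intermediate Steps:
z = 1 (z = -4 + 5 = 1)
t(E) = 1/(2*E)
K(b) = -5 + b²
K(t(z))² = (-5 + ((½)/1)²)² = (-5 + ((½)*1)²)² = (-5 + (½)²)² = (-5 + ¼)² = (-19/4)² = 361/16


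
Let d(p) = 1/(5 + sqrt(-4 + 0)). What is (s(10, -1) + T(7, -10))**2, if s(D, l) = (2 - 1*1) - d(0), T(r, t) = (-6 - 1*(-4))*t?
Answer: 364812/841 + 2416*I/841 ≈ 433.78 + 2.8728*I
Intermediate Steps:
d(p) = (5 - 2*I)/29 (d(p) = 1/(5 + sqrt(-4)) = 1/(5 + 2*I) = (5 - 2*I)/29)
T(r, t) = -2*t (T(r, t) = (-6 + 4)*t = -2*t)
s(D, l) = 24/29 + 2*I/29 (s(D, l) = (2 - 1*1) - (5/29 - 2*I/29) = (2 - 1) + (-5/29 + 2*I/29) = 1 + (-5/29 + 2*I/29) = 24/29 + 2*I/29)
(s(10, -1) + T(7, -10))**2 = ((24/29 + 2*I/29) - 2*(-10))**2 = ((24/29 + 2*I/29) + 20)**2 = (604/29 + 2*I/29)**2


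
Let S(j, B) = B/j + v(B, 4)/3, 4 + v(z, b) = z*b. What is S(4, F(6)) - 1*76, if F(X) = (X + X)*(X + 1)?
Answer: 167/3 ≈ 55.667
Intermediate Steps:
v(z, b) = -4 + b*z (v(z, b) = -4 + z*b = -4 + b*z)
F(X) = 2*X*(1 + X) (F(X) = (2*X)*(1 + X) = 2*X*(1 + X))
S(j, B) = -4/3 + 4*B/3 + B/j (S(j, B) = B/j + (-4 + 4*B)/3 = B/j + (-4 + 4*B)*(⅓) = B/j + (-4/3 + 4*B/3) = -4/3 + 4*B/3 + B/j)
S(4, F(6)) - 1*76 = (2*6*(1 + 6) + (4/3)*4*(-1 + 2*6*(1 + 6)))/4 - 1*76 = (2*6*7 + (4/3)*4*(-1 + 2*6*7))/4 - 76 = (84 + (4/3)*4*(-1 + 84))/4 - 76 = (84 + (4/3)*4*83)/4 - 76 = (84 + 1328/3)/4 - 76 = (¼)*(1580/3) - 76 = 395/3 - 76 = 167/3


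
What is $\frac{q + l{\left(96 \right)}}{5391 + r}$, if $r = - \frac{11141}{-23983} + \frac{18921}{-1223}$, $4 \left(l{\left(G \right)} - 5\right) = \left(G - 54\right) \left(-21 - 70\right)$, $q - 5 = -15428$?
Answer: $- \frac{960509101123}{315368781638} \approx -3.0457$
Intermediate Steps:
$q = -15423$ ($q = 5 - 15428 = -15423$)
$l{\left(G \right)} = \frac{2467}{2} - \frac{91 G}{4}$ ($l{\left(G \right)} = 5 + \frac{\left(G - 54\right) \left(-21 - 70\right)}{4} = 5 + \frac{\left(-54 + G\right) \left(-91\right)}{4} = 5 + \frac{4914 - 91 G}{4} = 5 - \left(- \frac{2457}{2} + \frac{91 G}{4}\right) = \frac{2467}{2} - \frac{91 G}{4}$)
$r = - \frac{440156900}{29331209}$ ($r = \left(-11141\right) \left(- \frac{1}{23983}\right) + 18921 \left(- \frac{1}{1223}\right) = \frac{11141}{23983} - \frac{18921}{1223} = - \frac{440156900}{29331209} \approx -15.006$)
$\frac{q + l{\left(96 \right)}}{5391 + r} = \frac{-15423 + \left(\frac{2467}{2} - 2184\right)}{5391 - \frac{440156900}{29331209}} = \frac{-15423 + \left(\frac{2467}{2} - 2184\right)}{\frac{157684390819}{29331209}} = \left(-15423 - \frac{1901}{2}\right) \frac{29331209}{157684390819} = \left(- \frac{32747}{2}\right) \frac{29331209}{157684390819} = - \frac{960509101123}{315368781638}$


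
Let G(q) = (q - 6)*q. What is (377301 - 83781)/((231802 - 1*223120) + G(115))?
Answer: 293520/21217 ≈ 13.834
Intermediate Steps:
G(q) = q*(-6 + q) (G(q) = (-6 + q)*q = q*(-6 + q))
(377301 - 83781)/((231802 - 1*223120) + G(115)) = (377301 - 83781)/((231802 - 1*223120) + 115*(-6 + 115)) = 293520/((231802 - 223120) + 115*109) = 293520/(8682 + 12535) = 293520/21217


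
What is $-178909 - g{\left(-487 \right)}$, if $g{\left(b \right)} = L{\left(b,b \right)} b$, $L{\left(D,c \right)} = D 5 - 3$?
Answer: $-1366215$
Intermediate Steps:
$L{\left(D,c \right)} = -3 + 5 D$ ($L{\left(D,c \right)} = 5 D - 3 = -3 + 5 D$)
$g{\left(b \right)} = b \left(-3 + 5 b\right)$ ($g{\left(b \right)} = \left(-3 + 5 b\right) b = b \left(-3 + 5 b\right)$)
$-178909 - g{\left(-487 \right)} = -178909 - - 487 \left(-3 + 5 \left(-487\right)\right) = -178909 - - 487 \left(-3 - 2435\right) = -178909 - \left(-487\right) \left(-2438\right) = -178909 - 1187306 = -1366215$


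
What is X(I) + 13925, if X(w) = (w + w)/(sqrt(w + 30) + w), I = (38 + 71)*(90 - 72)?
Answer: 4465288999/320621 - 654*sqrt(498)/320621 ≈ 13927.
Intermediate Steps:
I = 1962 (I = 109*18 = 1962)
X(w) = 2*w/(w + sqrt(30 + w)) (X(w) = (2*w)/(sqrt(30 + w) + w) = (2*w)/(w + sqrt(30 + w)) = 2*w/(w + sqrt(30 + w)))
X(I) + 13925 = 2*1962/(1962 + sqrt(30 + 1962)) + 13925 = 2*1962/(1962 + sqrt(1992)) + 13925 = 2*1962/(1962 + 2*sqrt(498)) + 13925 = 3924/(1962 + 2*sqrt(498)) + 13925 = 13925 + 3924/(1962 + 2*sqrt(498))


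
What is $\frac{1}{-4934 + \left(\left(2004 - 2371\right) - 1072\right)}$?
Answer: $- \frac{1}{6373} \approx -0.00015691$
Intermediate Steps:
$\frac{1}{-4934 + \left(\left(2004 - 2371\right) - 1072\right)} = \frac{1}{-4934 - 1439} = \frac{1}{-6373} = - \frac{1}{6373}$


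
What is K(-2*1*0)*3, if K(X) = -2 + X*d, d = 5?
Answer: -6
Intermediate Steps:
K(X) = -2 + 5*X (K(X) = -2 + X*5 = -2 + 5*X)
K(-2*1*0)*3 = (-2 + 5*(-2*1*0))*3 = (-2 + 5*(-2*0))*3 = (-2 + 5*0)*3 = (-2 + 0)*3 = -2*3 = -6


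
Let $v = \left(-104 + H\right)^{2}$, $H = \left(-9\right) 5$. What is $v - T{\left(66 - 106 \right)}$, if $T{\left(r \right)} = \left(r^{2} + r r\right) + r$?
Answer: $19041$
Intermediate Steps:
$T{\left(r \right)} = r + 2 r^{2}$ ($T{\left(r \right)} = \left(r^{2} + r^{2}\right) + r = 2 r^{2} + r = r + 2 r^{2}$)
$H = -45$
$v = 22201$ ($v = \left(-104 - 45\right)^{2} = \left(-149\right)^{2} = 22201$)
$v - T{\left(66 - 106 \right)} = 22201 - \left(66 - 106\right) \left(1 + 2 \left(66 - 106\right)\right) = 22201 - - 40 \left(1 + 2 \left(-40\right)\right) = 22201 - - 40 \left(1 - 80\right) = 22201 - \left(-40\right) \left(-79\right) = 22201 - 3160 = 19041$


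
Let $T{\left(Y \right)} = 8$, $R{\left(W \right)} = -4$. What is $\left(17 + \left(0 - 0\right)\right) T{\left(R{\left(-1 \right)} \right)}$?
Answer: $136$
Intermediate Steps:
$\left(17 + \left(0 - 0\right)\right) T{\left(R{\left(-1 \right)} \right)} = \left(17 + \left(0 - 0\right)\right) 8 = \left(17 + \left(0 + 0\right)\right) 8 = \left(17 + 0\right) 8 = 17 \cdot 8 = 136$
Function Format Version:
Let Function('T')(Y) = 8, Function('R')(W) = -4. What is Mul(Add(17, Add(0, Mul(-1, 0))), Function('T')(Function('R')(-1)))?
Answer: 136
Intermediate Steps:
Mul(Add(17, Add(0, Mul(-1, 0))), Function('T')(Function('R')(-1))) = Mul(Add(17, Add(0, Mul(-1, 0))), 8) = Mul(Add(17, Add(0, 0)), 8) = Mul(Add(17, 0), 8) = Mul(17, 8) = 136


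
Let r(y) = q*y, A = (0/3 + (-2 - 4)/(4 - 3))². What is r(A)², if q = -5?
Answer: 32400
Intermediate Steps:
A = 36 (A = (0*(⅓) - 6/1)² = (0 - 6*1)² = (0 - 6)² = (-6)² = 36)
r(y) = -5*y
r(A)² = (-5*36)² = (-180)² = 32400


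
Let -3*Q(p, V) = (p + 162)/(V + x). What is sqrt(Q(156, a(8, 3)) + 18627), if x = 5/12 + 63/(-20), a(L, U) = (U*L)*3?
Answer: 3*sqrt(2234065073)/1039 ≈ 136.48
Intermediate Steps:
a(L, U) = 3*L*U (a(L, U) = (L*U)*3 = 3*L*U)
x = -41/15 (x = 5*(1/12) + 63*(-1/20) = 5/12 - 63/20 = -41/15 ≈ -2.7333)
Q(p, V) = -(162 + p)/(3*(-41/15 + V)) (Q(p, V) = -(p + 162)/(3*(V - 41/15)) = -(162 + p)/(3*(-41/15 + V)))
sqrt(Q(156, a(8, 3)) + 18627) = sqrt(5*(-162 - 1*156)/(-41 + 15*(3*8*3)) + 18627) = sqrt(5*(-162 - 156)/(-41 + 15*72) + 18627) = sqrt(5*(-318)/(-41 + 1080) + 18627) = sqrt(5*(-318)/1039 + 18627) = sqrt(5*(1/1039)*(-318) + 18627) = sqrt(-1590/1039 + 18627) = sqrt(19351863/1039) = 3*sqrt(2234065073)/1039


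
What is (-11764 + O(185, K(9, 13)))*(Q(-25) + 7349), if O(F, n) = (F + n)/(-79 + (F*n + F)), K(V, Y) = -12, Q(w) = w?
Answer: -91071263078/1057 ≈ -8.6160e+7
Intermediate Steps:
O(F, n) = (F + n)/(-79 + F + F*n) (O(F, n) = (F + n)/(-79 + (F + F*n)) = (F + n)/(-79 + F + F*n))
(-11764 + O(185, K(9, 13)))*(Q(-25) + 7349) = (-11764 + (185 - 12)/(-79 + 185 + 185*(-12)))*(-25 + 7349) = (-11764 + 173/(-79 + 185 - 2220))*7324 = (-11764 + 173/(-2114))*7324 = (-11764 - 1/2114*173)*7324 = (-11764 - 173/2114)*7324 = -24869269/2114*7324 = -91071263078/1057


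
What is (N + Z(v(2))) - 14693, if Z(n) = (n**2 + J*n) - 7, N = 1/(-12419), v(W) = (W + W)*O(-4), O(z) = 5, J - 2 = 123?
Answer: -146544201/12419 ≈ -11800.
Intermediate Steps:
J = 125 (J = 2 + 123 = 125)
v(W) = 10*W (v(W) = (W + W)*5 = (2*W)*5 = 10*W)
N = -1/12419 ≈ -8.0522e-5
Z(n) = -7 + n**2 + 125*n (Z(n) = (n**2 + 125*n) - 7 = -7 + n**2 + 125*n)
(N + Z(v(2))) - 14693 = (-1/12419 + (-7 + (10*2)**2 + 125*(10*2))) - 14693 = (-1/12419 + (-7 + 20**2 + 125*20)) - 14693 = (-1/12419 + (-7 + 400 + 2500)) - 14693 = (-1/12419 + 2893) - 14693 = 35928166/12419 - 14693 = -146544201/12419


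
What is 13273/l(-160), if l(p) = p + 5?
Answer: -13273/155 ≈ -85.632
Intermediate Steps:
l(p) = 5 + p
13273/l(-160) = 13273/(5 - 160) = 13273/(-155) = 13273*(-1/155) = -13273/155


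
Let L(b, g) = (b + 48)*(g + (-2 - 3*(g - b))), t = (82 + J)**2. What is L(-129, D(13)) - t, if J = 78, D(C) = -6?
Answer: 4937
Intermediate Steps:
t = 25600 (t = (82 + 78)**2 = 160**2 = 25600)
L(b, g) = (48 + b)*(-2 - 2*g + 3*b) (L(b, g) = (48 + b)*(g + (-2 + (-3*g + 3*b))) = (48 + b)*(g + (-2 - 3*g + 3*b)) = (48 + b)*(-2 - 2*g + 3*b))
L(-129, D(13)) - t = (-96 - 96*(-6) + 3*(-129)**2 + 142*(-129) - 2*(-129)*(-6)) - 1*25600 = (-96 + 576 + 3*16641 - 18318 - 1548) - 25600 = (-96 + 576 + 49923 - 18318 - 1548) - 25600 = 30537 - 25600 = 4937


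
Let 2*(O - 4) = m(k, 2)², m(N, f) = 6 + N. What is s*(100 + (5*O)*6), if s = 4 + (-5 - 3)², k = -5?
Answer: 15980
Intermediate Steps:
O = 9/2 (O = 4 + (6 - 5)²/2 = 4 + (½)*1² = 4 + (½)*1 = 4 + ½ = 9/2 ≈ 4.5000)
s = 68 (s = 4 + (-8)² = 4 + 64 = 68)
s*(100 + (5*O)*6) = 68*(100 + (5*(9/2))*6) = 68*(100 + (45/2)*6) = 68*(100 + 135) = 68*235 = 15980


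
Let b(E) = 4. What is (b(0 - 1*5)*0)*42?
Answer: 0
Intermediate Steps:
(b(0 - 1*5)*0)*42 = (4*0)*42 = 0*42 = 0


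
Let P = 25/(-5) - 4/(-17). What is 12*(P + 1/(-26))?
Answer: -12738/221 ≈ -57.638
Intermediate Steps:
P = -81/17 (P = 25*(-⅕) - 4*(-1/17) = -5 + 4/17 = -81/17 ≈ -4.7647)
12*(P + 1/(-26)) = 12*(-81/17 + 1/(-26)) = 12*(-81/17 - 1/26) = 12*(-2123/442) = -12738/221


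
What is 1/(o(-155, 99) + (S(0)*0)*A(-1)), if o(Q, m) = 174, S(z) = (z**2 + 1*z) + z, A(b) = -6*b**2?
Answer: 1/174 ≈ 0.0057471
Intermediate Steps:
S(z) = z**2 + 2*z (S(z) = (z**2 + z) + z = (z + z**2) + z = z**2 + 2*z)
1/(o(-155, 99) + (S(0)*0)*A(-1)) = 1/(174 + ((0*(2 + 0))*0)*(-6*(-1)**2)) = 1/(174 + ((0*2)*0)*(-6*1)) = 1/(174 + (0*0)*(-6)) = 1/(174 + 0*(-6)) = 1/(174 + 0) = 1/174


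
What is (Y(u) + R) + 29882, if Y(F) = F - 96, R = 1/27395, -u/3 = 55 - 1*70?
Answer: 817220246/27395 ≈ 29831.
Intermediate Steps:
u = 45 (u = -3*(55 - 1*70) = -3*(55 - 70) = -3*(-15) = 45)
R = 1/27395 ≈ 3.6503e-5
Y(F) = -96 + F
(Y(u) + R) + 29882 = ((-96 + 45) + 1/27395) + 29882 = (-51 + 1/27395) + 29882 = -1397144/27395 + 29882 = 817220246/27395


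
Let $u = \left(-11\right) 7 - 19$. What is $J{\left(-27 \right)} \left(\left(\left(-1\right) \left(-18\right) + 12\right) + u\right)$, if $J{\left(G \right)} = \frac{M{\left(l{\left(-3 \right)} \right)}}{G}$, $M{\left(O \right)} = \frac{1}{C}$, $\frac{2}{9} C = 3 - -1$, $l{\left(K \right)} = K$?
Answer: $\frac{11}{81} \approx 0.1358$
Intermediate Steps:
$u = -96$ ($u = -77 - 19 = -96$)
$C = 18$ ($C = \frac{9 \left(3 - -1\right)}{2} = \frac{9 \left(3 + 1\right)}{2} = \frac{9}{2} \cdot 4 = 18$)
$M{\left(O \right)} = \frac{1}{18}$
$J{\left(G \right)} = \frac{1}{18 G}$
$J{\left(-27 \right)} \left(\left(\left(-1\right) \left(-18\right) + 12\right) + u\right) = \frac{1}{18 \left(-27\right)} \left(\left(\left(-1\right) \left(-18\right) + 12\right) - 96\right) = \frac{1}{18} \left(- \frac{1}{27}\right) \left(\left(18 + 12\right) - 96\right) = - \frac{30 - 96}{486} = \left(- \frac{1}{486}\right) \left(-66\right) = \frac{11}{81}$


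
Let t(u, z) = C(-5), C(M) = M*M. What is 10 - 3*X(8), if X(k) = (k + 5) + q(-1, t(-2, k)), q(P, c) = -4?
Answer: -17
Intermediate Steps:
C(M) = M**2
t(u, z) = 25 (t(u, z) = (-5)**2 = 25)
X(k) = 1 + k (X(k) = (k + 5) - 4 = (5 + k) - 4 = 1 + k)
10 - 3*X(8) = 10 - 3*(1 + 8) = 10 - 3*9 = 10 - 27 = -17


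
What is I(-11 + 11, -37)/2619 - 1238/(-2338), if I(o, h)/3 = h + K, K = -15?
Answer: 479599/1020537 ≈ 0.46995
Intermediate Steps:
I(o, h) = -45 + 3*h (I(o, h) = 3*(h - 15) = 3*(-15 + h) = -45 + 3*h)
I(-11 + 11, -37)/2619 - 1238/(-2338) = (-45 + 3*(-37))/2619 - 1238/(-2338) = (-45 - 111)*(1/2619) - 1238*(-1/2338) = -156*1/2619 + 619/1169 = -52/873 + 619/1169 = 479599/1020537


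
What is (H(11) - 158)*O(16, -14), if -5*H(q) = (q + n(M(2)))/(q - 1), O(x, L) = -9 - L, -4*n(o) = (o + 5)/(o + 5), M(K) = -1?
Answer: -31643/40 ≈ -791.08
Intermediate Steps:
n(o) = -1/4 (n(o) = -(o + 5)/(4*(o + 5)) = -(5 + o)/(4*(5 + o)) = -1/4*1 = -1/4)
H(q) = -(-1/4 + q)/(5*(-1 + q)) (H(q) = -(q - 1/4)/(5*(q - 1)) = -(-1/4 + q)/(5*(-1 + q)))
(H(11) - 158)*O(16, -14) = ((1 - 4*11)/(20*(-1 + 11)) - 158)*(-9 - 1*(-14)) = ((1/20)*(1 - 44)/10 - 158)*(-9 + 14) = ((1/20)*(1/10)*(-43) - 158)*5 = (-43/200 - 158)*5 = -31643/200*5 = -31643/40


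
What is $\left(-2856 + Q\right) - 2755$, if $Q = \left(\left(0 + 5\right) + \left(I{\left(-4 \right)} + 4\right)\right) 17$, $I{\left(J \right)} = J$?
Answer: $-5526$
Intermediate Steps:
$Q = 85$ ($Q = \left(\left(0 + 5\right) + \left(-4 + 4\right)\right) 17 = \left(5 + 0\right) 17 = 5 \cdot 17 = 85$)
$\left(-2856 + Q\right) - 2755 = \left(-2856 + 85\right) - 2755 = -2771 - 2755 = -5526$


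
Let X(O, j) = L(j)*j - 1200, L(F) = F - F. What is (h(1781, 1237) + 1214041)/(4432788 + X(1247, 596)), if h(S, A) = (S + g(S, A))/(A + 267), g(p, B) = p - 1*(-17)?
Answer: 1825921243/6665108352 ≈ 0.27395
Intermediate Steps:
L(F) = 0
g(p, B) = 17 + p (g(p, B) = p + 17 = 17 + p)
h(S, A) = (17 + 2*S)/(267 + A) (h(S, A) = (S + (17 + S))/(A + 267) = (17 + 2*S)/(267 + A))
X(O, j) = -1200 (X(O, j) = 0*j - 1200 = 0 - 1200 = -1200)
(h(1781, 1237) + 1214041)/(4432788 + X(1247, 596)) = ((17 + 2*1781)/(267 + 1237) + 1214041)/(4432788 - 1200) = ((17 + 3562)/1504 + 1214041)/4431588 = ((1/1504)*3579 + 1214041)*(1/4431588) = (3579/1504 + 1214041)*(1/4431588) = (1825921243/1504)*(1/4431588) = 1825921243/6665108352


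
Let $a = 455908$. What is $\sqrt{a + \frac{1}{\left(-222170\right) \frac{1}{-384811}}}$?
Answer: $\frac{3 \sqrt{2500386719671230}}{222170} \approx 675.21$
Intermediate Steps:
$\sqrt{a + \frac{1}{\left(-222170\right) \frac{1}{-384811}}} = \sqrt{455908 + \frac{1}{\left(-222170\right) \frac{1}{-384811}}} = \sqrt{455908 + \frac{1}{\left(-222170\right) \left(- \frac{1}{384811}\right)}} = \sqrt{455908 + \frac{1}{\frac{222170}{384811}}} = \sqrt{455908 + \frac{384811}{222170}} = \sqrt{\frac{101289465171}{222170}} = \frac{3 \sqrt{2500386719671230}}{222170}$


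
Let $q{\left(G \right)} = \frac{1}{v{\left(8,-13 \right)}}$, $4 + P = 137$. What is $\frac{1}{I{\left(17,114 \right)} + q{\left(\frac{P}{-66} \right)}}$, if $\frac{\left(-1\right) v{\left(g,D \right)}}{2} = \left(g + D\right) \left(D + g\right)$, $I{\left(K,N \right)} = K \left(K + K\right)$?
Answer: $\frac{50}{28899} \approx 0.0017302$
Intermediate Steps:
$I{\left(K,N \right)} = 2 K^{2}$ ($I{\left(K,N \right)} = K 2 K = 2 K^{2}$)
$P = 133$ ($P = -4 + 137 = 133$)
$v{\left(g,D \right)} = - 2 \left(D + g\right)^{2}$ ($v{\left(g,D \right)} = - 2 \left(g + D\right) \left(D + g\right) = - 2 \left(D + g\right) \left(D + g\right) = - 2 \left(D + g\right)^{2}$)
$q{\left(G \right)} = - \frac{1}{50}$ ($q{\left(G \right)} = \frac{1}{\left(-2\right) \left(-13 + 8\right)^{2}} = \frac{1}{\left(-2\right) \left(-5\right)^{2}} = \frac{1}{\left(-2\right) 25} = \frac{1}{-50} = - \frac{1}{50}$)
$\frac{1}{I{\left(17,114 \right)} + q{\left(\frac{P}{-66} \right)}} = \frac{1}{2 \cdot 17^{2} - \frac{1}{50}} = \frac{1}{2 \cdot 289 - \frac{1}{50}} = \frac{1}{578 - \frac{1}{50}} = \frac{1}{\frac{28899}{50}} = \frac{50}{28899}$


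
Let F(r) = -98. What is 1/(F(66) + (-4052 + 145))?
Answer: -1/4005 ≈ -0.00024969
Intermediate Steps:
1/(F(66) + (-4052 + 145)) = 1/(-98 + (-4052 + 145)) = 1/(-98 - 3907) = 1/(-4005) = -1/4005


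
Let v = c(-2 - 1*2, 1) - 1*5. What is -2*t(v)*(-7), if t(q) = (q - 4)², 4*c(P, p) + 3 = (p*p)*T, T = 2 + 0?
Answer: 9583/8 ≈ 1197.9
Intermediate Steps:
T = 2
c(P, p) = -¾ + p²/2 (c(P, p) = -¾ + ((p*p)*2)/4 = -¾ + (p²*2)/4 = -¾ + (2*p²)/4 = -¾ + p²/2)
v = -21/4 (v = (-¾ + (½)*1²) - 1*5 = (-¾ + (½)*1) - 5 = (-¾ + ½) - 5 = -¼ - 5 = -21/4 ≈ -5.2500)
t(q) = (-4 + q)²
-2*t(v)*(-7) = -2*(-4 - 21/4)²*(-7) = -2*(-37/4)²*(-7) = -2*1369/16*(-7) = -1369/8*(-7) = 9583/8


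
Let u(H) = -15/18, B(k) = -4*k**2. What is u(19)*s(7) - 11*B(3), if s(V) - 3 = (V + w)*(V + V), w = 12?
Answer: 1031/6 ≈ 171.83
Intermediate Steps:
s(V) = 3 + 2*V*(12 + V) (s(V) = 3 + (V + 12)*(V + V) = 3 + (12 + V)*(2*V) = 3 + 2*V*(12 + V))
u(H) = -5/6 (u(H) = -15*1/18 = -5/6)
u(19)*s(7) - 11*B(3) = -5*(3 + 2*7**2 + 24*7)/6 - (-44)*3**2 = -5*(3 + 2*49 + 168)/6 - (-44)*9 = -5*(3 + 98 + 168)/6 - 11*(-36) = -5/6*269 + 396 = -1345/6 + 396 = 1031/6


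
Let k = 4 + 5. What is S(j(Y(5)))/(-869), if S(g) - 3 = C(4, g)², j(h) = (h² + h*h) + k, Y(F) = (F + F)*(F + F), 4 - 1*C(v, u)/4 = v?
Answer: -3/869 ≈ -0.0034522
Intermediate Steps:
k = 9
C(v, u) = 16 - 4*v
Y(F) = 4*F² (Y(F) = (2*F)*(2*F) = 4*F²)
j(h) = 9 + 2*h² (j(h) = (h² + h*h) + 9 = (h² + h²) + 9 = 2*h² + 9 = 9 + 2*h²)
S(g) = 3 (S(g) = 3 + (16 - 4*4)² = 3 + (16 - 16)² = 3 + 0² = 3 + 0 = 3)
S(j(Y(5)))/(-869) = 3/(-869) = 3*(-1/869) = -3/869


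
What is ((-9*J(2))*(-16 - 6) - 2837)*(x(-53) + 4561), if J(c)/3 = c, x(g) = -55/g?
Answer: -398708412/53 ≈ -7.5228e+6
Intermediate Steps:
J(c) = 3*c
((-9*J(2))*(-16 - 6) - 2837)*(x(-53) + 4561) = ((-27*2)*(-16 - 6) - 2837)*(-55/(-53) + 4561) = (-9*6*(-22) - 2837)*(-55*(-1/53) + 4561) = (-54*(-22) - 2837)*(55/53 + 4561) = (1188 - 2837)*(241788/53) = -1649*241788/53 = -398708412/53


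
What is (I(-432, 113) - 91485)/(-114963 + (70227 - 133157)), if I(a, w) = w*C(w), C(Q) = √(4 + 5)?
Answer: 91146/177893 ≈ 0.51236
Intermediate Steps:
C(Q) = 3 (C(Q) = √9 = 3)
I(a, w) = 3*w (I(a, w) = w*3 = 3*w)
(I(-432, 113) - 91485)/(-114963 + (70227 - 133157)) = (3*113 - 91485)/(-114963 + (70227 - 133157)) = (339 - 91485)/(-114963 - 62930) = -91146/(-177893) = -91146*(-1/177893) = 91146/177893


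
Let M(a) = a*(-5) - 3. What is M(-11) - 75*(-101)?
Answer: 7627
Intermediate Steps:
M(a) = -3 - 5*a (M(a) = -5*a - 3 = -3 - 5*a)
M(-11) - 75*(-101) = (-3 - 5*(-11)) - 75*(-101) = (-3 + 55) + 7575 = 52 + 7575 = 7627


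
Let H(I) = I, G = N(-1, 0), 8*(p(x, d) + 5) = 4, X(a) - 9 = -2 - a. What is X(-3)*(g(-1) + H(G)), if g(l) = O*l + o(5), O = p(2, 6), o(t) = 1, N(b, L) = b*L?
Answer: 55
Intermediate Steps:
X(a) = 7 - a (X(a) = 9 + (-2 - a) = 7 - a)
N(b, L) = L*b
p(x, d) = -9/2 (p(x, d) = -5 + (⅛)*4 = -5 + ½ = -9/2)
G = 0 (G = 0*(-1) = 0)
O = -9/2 ≈ -4.5000
g(l) = 1 - 9*l/2 (g(l) = -9*l/2 + 1 = 1 - 9*l/2)
X(-3)*(g(-1) + H(G)) = (7 - 1*(-3))*((1 - 9/2*(-1)) + 0) = (7 + 3)*((1 + 9/2) + 0) = 10*(11/2 + 0) = 10*(11/2) = 55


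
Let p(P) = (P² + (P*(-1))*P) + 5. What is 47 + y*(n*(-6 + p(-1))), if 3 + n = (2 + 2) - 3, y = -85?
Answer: -123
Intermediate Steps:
p(P) = 5 (p(P) = (P² + (-P)*P) + 5 = (P² - P²) + 5 = 0 + 5 = 5)
n = -2 (n = -3 + ((2 + 2) - 3) = -3 + (4 - 3) = -3 + 1 = -2)
47 + y*(n*(-6 + p(-1))) = 47 - (-170)*(-6 + 5) = 47 - (-170)*(-1) = 47 - 85*2 = 47 - 170 = -123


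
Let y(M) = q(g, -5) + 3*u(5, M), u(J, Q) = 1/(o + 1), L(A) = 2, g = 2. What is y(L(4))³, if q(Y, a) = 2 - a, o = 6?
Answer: 140608/343 ≈ 409.94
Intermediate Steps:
u(J, Q) = ⅐ (u(J, Q) = 1/(6 + 1) = 1/7 = ⅐)
y(M) = 52/7 (y(M) = (2 - 1*(-5)) + 3*(⅐) = (2 + 5) + 3/7 = 7 + 3/7 = 52/7)
y(L(4))³ = (52/7)³ = 140608/343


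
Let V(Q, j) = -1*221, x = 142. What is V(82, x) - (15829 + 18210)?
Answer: -34260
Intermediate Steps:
V(Q, j) = -221
V(82, x) - (15829 + 18210) = -221 - (15829 + 18210) = -221 - 1*34039 = -221 - 34039 = -34260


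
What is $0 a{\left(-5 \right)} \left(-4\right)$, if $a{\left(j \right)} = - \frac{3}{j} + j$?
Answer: $0$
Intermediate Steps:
$a{\left(j \right)} = j - \frac{3}{j}$
$0 a{\left(-5 \right)} \left(-4\right) = 0 \left(-5 - \frac{3}{-5}\right) \left(-4\right) = 0 \left(-5 - - \frac{3}{5}\right) \left(-4\right) = 0 \left(-5 + \frac{3}{5}\right) \left(-4\right) = 0 \left(- \frac{22}{5}\right) \left(-4\right) = 0 \left(-4\right) = 0$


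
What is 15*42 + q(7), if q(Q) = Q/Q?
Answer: 631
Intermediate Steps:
q(Q) = 1
15*42 + q(7) = 15*42 + 1 = 630 + 1 = 631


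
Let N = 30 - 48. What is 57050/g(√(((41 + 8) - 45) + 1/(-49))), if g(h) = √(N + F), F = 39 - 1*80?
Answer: -57050*I*√59/59 ≈ -7427.3*I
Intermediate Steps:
N = -18
F = -41 (F = 39 - 80 = -41)
g(h) = I*√59 (g(h) = √(-18 - 41) = √(-59) = I*√59)
57050/g(√(((41 + 8) - 45) + 1/(-49))) = 57050/((I*√59)) = 57050*(-I*√59/59) = -57050*I*√59/59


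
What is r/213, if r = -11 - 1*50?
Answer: -61/213 ≈ -0.28639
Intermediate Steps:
r = -61 (r = -11 - 50 = -61)
r/213 = -61/213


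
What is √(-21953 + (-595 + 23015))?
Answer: √467 ≈ 21.610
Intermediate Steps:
√(-21953 + (-595 + 23015)) = √(-21953 + 22420) = √467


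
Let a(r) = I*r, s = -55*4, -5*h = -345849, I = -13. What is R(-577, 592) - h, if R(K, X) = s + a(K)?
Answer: -309444/5 ≈ -61889.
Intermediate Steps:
h = 345849/5 (h = -1/5*(-345849) = 345849/5 ≈ 69170.)
s = -220
a(r) = -13*r
R(K, X) = -220 - 13*K
R(-577, 592) - h = (-220 - 13*(-577)) - 1*345849/5 = (-220 + 7501) - 345849/5 = 7281 - 345849/5 = -309444/5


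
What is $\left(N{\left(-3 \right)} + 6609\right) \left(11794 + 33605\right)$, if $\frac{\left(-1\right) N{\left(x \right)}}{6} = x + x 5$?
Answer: $304945083$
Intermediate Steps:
$N{\left(x \right)} = - 36 x$ ($N{\left(x \right)} = - 6 \left(x + x 5\right) = - 6 \left(x + 5 x\right) = - 6 \cdot 6 x = - 36 x$)
$\left(N{\left(-3 \right)} + 6609\right) \left(11794 + 33605\right) = \left(\left(-36\right) \left(-3\right) + 6609\right) \left(11794 + 33605\right) = \left(108 + 6609\right) 45399 = 6717 \cdot 45399 = 304945083$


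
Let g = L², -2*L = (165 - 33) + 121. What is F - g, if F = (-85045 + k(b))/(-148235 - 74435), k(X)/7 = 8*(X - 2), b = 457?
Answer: -1425264577/89068 ≈ -16002.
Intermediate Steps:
L = -253/2 (L = -((165 - 33) + 121)/2 = -(132 + 121)/2 = -½*253 = -253/2 ≈ -126.50)
k(X) = -112 + 56*X (k(X) = 7*(8*(X - 2)) = 7*(8*(-2 + X)) = 7*(-16 + 8*X) = -112 + 56*X)
g = 64009/4 (g = (-253/2)² = 64009/4 ≈ 16002.)
F = 11913/44534 (F = (-85045 + (-112 + 56*457))/(-148235 - 74435) = (-85045 + (-112 + 25592))/(-222670) = (-85045 + 25480)*(-1/222670) = -59565*(-1/222670) = 11913/44534 ≈ 0.26750)
F - g = 11913/44534 - 1*64009/4 = 11913/44534 - 64009/4 = -1425264577/89068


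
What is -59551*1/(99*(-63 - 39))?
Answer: 3503/594 ≈ 5.8973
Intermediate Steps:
-59551*1/(99*(-63 - 39)) = -59551/((-102*99)) = -59551/(-10098) = -59551*(-1/10098) = 3503/594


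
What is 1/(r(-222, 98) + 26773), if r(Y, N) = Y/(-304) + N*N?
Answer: 152/5529415 ≈ 2.7489e-5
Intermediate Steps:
r(Y, N) = N² - Y/304 (r(Y, N) = -Y/304 + N² = N² - Y/304)
1/(r(-222, 98) + 26773) = 1/((98² - 1/304*(-222)) + 26773) = 1/((9604 + 111/152) + 26773) = 1/(1459919/152 + 26773) = 1/(5529415/152) = 152/5529415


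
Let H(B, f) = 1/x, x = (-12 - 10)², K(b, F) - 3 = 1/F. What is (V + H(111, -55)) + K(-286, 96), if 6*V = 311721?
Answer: 603526849/11616 ≈ 51957.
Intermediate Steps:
V = 103907/2 (V = (⅙)*311721 = 103907/2 ≈ 51954.)
K(b, F) = 3 + 1/F
x = 484 (x = (-22)² = 484)
H(B, f) = 1/484
(V + H(111, -55)) + K(-286, 96) = (103907/2 + 1/484) + (3 + 1/96) = 25145495/484 + (3 + 1/96) = 25145495/484 + 289/96 = 603526849/11616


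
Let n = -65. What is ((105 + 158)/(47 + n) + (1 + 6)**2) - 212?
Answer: -3197/18 ≈ -177.61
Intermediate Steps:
((105 + 158)/(47 + n) + (1 + 6)**2) - 212 = ((105 + 158)/(47 - 65) + (1 + 6)**2) - 212 = (263/(-18) + 7**2) - 212 = (263*(-1/18) + 49) - 212 = (-263/18 + 49) - 212 = 619/18 - 212 = -3197/18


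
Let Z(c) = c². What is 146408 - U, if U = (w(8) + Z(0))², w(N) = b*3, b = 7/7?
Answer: 146399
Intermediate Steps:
b = 1 (b = 7*(⅐) = 1)
w(N) = 3 (w(N) = 1*3 = 3)
U = 9 (U = (3 + 0²)² = (3 + 0)² = 3² = 9)
146408 - U = 146408 - 1*9 = 146408 - 9 = 146399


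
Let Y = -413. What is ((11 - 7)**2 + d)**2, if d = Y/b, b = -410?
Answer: 48622729/168100 ≈ 289.25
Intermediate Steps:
d = 413/410 (d = -413/(-410) = -413*(-1/410) = 413/410 ≈ 1.0073)
((11 - 7)**2 + d)**2 = ((11 - 7)**2 + 413/410)**2 = (4**2 + 413/410)**2 = (16 + 413/410)**2 = (6973/410)**2 = 48622729/168100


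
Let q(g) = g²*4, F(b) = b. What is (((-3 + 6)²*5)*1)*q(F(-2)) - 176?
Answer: 544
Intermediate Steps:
q(g) = 4*g²
(((-3 + 6)²*5)*1)*q(F(-2)) - 176 = (((-3 + 6)²*5)*1)*(4*(-2)²) - 176 = ((3²*5)*1)*(4*4) - 176 = ((9*5)*1)*16 - 176 = (45*1)*16 - 176 = 45*16 - 176 = 720 - 176 = 544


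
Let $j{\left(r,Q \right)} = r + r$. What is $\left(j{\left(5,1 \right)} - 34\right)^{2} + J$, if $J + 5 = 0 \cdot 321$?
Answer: $571$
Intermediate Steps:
$j{\left(r,Q \right)} = 2 r$
$J = -5$ ($J = -5 + 0 \cdot 321 = -5 + 0 = -5$)
$\left(j{\left(5,1 \right)} - 34\right)^{2} + J = \left(2 \cdot 5 - 34\right)^{2} - 5 = \left(10 - 34\right)^{2} - 5 = \left(-24\right)^{2} - 5 = 576 - 5 = 571$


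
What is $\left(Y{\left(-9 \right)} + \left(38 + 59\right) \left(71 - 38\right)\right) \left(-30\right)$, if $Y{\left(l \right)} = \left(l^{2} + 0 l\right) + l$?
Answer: $-98190$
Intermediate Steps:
$Y{\left(l \right)} = l + l^{2}$ ($Y{\left(l \right)} = \left(l^{2} + 0\right) + l = l^{2} + l = l + l^{2}$)
$\left(Y{\left(-9 \right)} + \left(38 + 59\right) \left(71 - 38\right)\right) \left(-30\right) = \left(- 9 \left(1 - 9\right) + \left(38 + 59\right) \left(71 - 38\right)\right) \left(-30\right) = \left(\left(-9\right) \left(-8\right) + 97 \cdot 33\right) \left(-30\right) = \left(72 + 3201\right) \left(-30\right) = 3273 \left(-30\right) = -98190$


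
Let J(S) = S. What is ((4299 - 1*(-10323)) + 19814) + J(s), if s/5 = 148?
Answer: 35176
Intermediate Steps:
s = 740 (s = 5*148 = 740)
((4299 - 1*(-10323)) + 19814) + J(s) = ((4299 - 1*(-10323)) + 19814) + 740 = ((4299 + 10323) + 19814) + 740 = (14622 + 19814) + 740 = 34436 + 740 = 35176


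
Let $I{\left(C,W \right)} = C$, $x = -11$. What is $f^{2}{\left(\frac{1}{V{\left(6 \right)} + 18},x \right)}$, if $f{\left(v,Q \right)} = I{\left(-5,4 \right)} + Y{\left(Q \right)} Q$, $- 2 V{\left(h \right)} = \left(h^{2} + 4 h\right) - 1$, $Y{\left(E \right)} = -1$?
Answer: $36$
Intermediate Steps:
$V{\left(h \right)} = \frac{1}{2} - 2 h - \frac{h^{2}}{2}$ ($V{\left(h \right)} = - \frac{\left(h^{2} + 4 h\right) - 1}{2} = - \frac{-1 + h^{2} + 4 h}{2} = \frac{1}{2} - 2 h - \frac{h^{2}}{2}$)
$f{\left(v,Q \right)} = -5 - Q$
$f^{2}{\left(\frac{1}{V{\left(6 \right)} + 18},x \right)} = \left(-5 - -11\right)^{2} = \left(-5 + 11\right)^{2} = 6^{2} = 36$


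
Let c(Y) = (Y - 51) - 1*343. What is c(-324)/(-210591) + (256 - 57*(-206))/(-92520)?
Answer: -45560027/360812580 ≈ -0.12627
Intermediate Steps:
c(Y) = -394 + Y (c(Y) = (-51 + Y) - 343 = -394 + Y)
c(-324)/(-210591) + (256 - 57*(-206))/(-92520) = (-394 - 324)/(-210591) + (256 - 57*(-206))/(-92520) = -718*(-1/210591) + (256 + 11742)*(-1/92520) = 718/210591 + 11998*(-1/92520) = 718/210591 - 5999/46260 = -45560027/360812580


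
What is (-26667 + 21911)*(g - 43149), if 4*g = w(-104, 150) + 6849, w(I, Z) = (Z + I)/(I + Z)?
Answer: 197071994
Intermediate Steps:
w(I, Z) = 1 (w(I, Z) = (I + Z)/(I + Z) = 1)
g = 3425/2 (g = (1 + 6849)/4 = (¼)*6850 = 3425/2 ≈ 1712.5)
(-26667 + 21911)*(g - 43149) = (-26667 + 21911)*(3425/2 - 43149) = -4756*(-82873/2) = 197071994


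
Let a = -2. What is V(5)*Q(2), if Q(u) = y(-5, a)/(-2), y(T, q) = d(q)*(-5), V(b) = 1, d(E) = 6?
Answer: 15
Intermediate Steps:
y(T, q) = -30 (y(T, q) = 6*(-5) = -30)
Q(u) = 15 (Q(u) = -30/(-2) = -30*(-½) = 15)
V(5)*Q(2) = 1*15 = 15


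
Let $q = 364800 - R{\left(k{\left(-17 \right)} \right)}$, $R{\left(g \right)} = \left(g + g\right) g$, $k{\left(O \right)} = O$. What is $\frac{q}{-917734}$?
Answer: $- \frac{182111}{458867} \approx -0.39687$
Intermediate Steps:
$R{\left(g \right)} = 2 g^{2}$ ($R{\left(g \right)} = 2 g g = 2 g^{2}$)
$q = 364222$ ($q = 364800 - 2 \left(-17\right)^{2} = 364800 - 2 \cdot 289 = 364800 - 578 = 364222$)
$\frac{q}{-917734} = \frac{364222}{-917734} = 364222 \left(- \frac{1}{917734}\right) = - \frac{182111}{458867}$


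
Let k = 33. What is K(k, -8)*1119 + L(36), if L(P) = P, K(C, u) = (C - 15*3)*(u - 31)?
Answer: 523728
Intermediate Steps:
K(C, u) = (-45 + C)*(-31 + u) (K(C, u) = (C - 45)*(-31 + u) = (-45 + C)*(-31 + u))
K(k, -8)*1119 + L(36) = (1395 - 45*(-8) - 31*33 + 33*(-8))*1119 + 36 = (1395 + 360 - 1023 - 264)*1119 + 36 = 468*1119 + 36 = 523692 + 36 = 523728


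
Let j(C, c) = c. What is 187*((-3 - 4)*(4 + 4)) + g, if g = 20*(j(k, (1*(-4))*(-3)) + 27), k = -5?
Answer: -9692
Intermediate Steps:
g = 780 (g = 20*((1*(-4))*(-3) + 27) = 20*(-4*(-3) + 27) = 20*(12 + 27) = 20*39 = 780)
187*((-3 - 4)*(4 + 4)) + g = 187*((-3 - 4)*(4 + 4)) + 780 = 187*(-7*8) + 780 = 187*(-56) + 780 = -10472 + 780 = -9692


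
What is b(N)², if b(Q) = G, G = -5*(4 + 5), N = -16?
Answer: 2025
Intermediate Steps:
G = -45 (G = -5*9 = -45)
b(Q) = -45
b(N)² = (-45)² = 2025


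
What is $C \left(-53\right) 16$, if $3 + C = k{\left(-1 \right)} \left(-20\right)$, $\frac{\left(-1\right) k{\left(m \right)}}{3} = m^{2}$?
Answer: $-48336$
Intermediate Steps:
$k{\left(m \right)} = - 3 m^{2}$
$C = 57$ ($C = -3 + - 3 \left(-1\right)^{2} \left(-20\right) = -3 + \left(-3\right) 1 \left(-20\right) = -3 - -60 = -3 + 60 = 57$)
$C \left(-53\right) 16 = 57 \left(-53\right) 16 = \left(-3021\right) 16 = -48336$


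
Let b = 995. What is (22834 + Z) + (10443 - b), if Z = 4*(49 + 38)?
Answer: 32630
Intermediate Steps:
Z = 348 (Z = 4*87 = 348)
(22834 + Z) + (10443 - b) = (22834 + 348) + (10443 - 1*995) = 23182 + (10443 - 995) = 23182 + 9448 = 32630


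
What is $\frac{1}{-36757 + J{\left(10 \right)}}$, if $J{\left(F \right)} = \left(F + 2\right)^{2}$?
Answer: $- \frac{1}{36613} \approx -2.7313 \cdot 10^{-5}$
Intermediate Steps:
$J{\left(F \right)} = \left(2 + F\right)^{2}$
$\frac{1}{-36757 + J{\left(10 \right)}} = \frac{1}{-36757 + \left(2 + 10\right)^{2}} = \frac{1}{-36757 + 12^{2}} = \frac{1}{-36757 + 144} = \frac{1}{-36613} = - \frac{1}{36613}$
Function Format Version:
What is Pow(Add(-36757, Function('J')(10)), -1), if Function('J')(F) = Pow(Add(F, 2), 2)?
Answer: Rational(-1, 36613) ≈ -2.7313e-5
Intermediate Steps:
Function('J')(F) = Pow(Add(2, F), 2)
Pow(Add(-36757, Function('J')(10)), -1) = Pow(Add(-36757, Pow(Add(2, 10), 2)), -1) = Pow(Add(-36757, Pow(12, 2)), -1) = Pow(Add(-36757, 144), -1) = Pow(-36613, -1) = Rational(-1, 36613)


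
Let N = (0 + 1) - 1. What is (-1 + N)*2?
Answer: -2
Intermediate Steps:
N = 0 (N = 1 - 1 = 0)
(-1 + N)*2 = (-1 + 0)*2 = -1*2 = -2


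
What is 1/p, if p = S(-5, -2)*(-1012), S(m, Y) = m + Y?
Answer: 1/7084 ≈ 0.00014116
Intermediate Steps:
S(m, Y) = Y + m
p = 7084 (p = (-2 - 5)*(-1012) = -7*(-1012) = 7084)
1/p = 1/7084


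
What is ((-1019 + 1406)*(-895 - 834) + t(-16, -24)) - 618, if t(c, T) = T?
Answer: -669765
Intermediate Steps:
((-1019 + 1406)*(-895 - 834) + t(-16, -24)) - 618 = ((-1019 + 1406)*(-895 - 834) - 24) - 618 = (387*(-1729) - 24) - 618 = (-669123 - 24) - 618 = -669147 - 618 = -669765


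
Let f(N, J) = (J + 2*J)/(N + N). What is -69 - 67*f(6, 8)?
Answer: -203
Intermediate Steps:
f(N, J) = 3*J/(2*N) (f(N, J) = (3*J)/((2*N)) = (3*J)*(1/(2*N)) = 3*J/(2*N))
-69 - 67*f(6, 8) = -69 - 201*8/(2*6) = -69 - 67*2 = -69 - 134 = -203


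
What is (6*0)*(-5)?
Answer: 0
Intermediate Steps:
(6*0)*(-5) = 0*(-5) = 0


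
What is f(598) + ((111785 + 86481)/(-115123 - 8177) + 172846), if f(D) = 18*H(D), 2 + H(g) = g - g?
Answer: 10653637367/61650 ≈ 1.7281e+5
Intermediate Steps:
H(g) = -2 (H(g) = -2 + (g - g) = -2 + 0 = -2)
f(D) = -36 (f(D) = 18*(-2) = -36)
f(598) + ((111785 + 86481)/(-115123 - 8177) + 172846) = -36 + ((111785 + 86481)/(-115123 - 8177) + 172846) = -36 + (198266/(-123300) + 172846) = -36 + (198266*(-1/123300) + 172846) = -36 + (-99133/61650 + 172846) = -36 + 10655856767/61650 = 10653637367/61650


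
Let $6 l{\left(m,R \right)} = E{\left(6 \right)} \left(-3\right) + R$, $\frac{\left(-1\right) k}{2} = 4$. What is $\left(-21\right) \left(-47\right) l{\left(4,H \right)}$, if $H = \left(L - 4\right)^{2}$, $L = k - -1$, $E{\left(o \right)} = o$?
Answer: $\frac{33887}{2} \approx 16944.0$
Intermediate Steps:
$k = -8$ ($k = \left(-2\right) 4 = -8$)
$L = -7$ ($L = -8 - -1 = -8 + 1 = -7$)
$H = 121$ ($H = \left(-7 - 4\right)^{2} = \left(-11\right)^{2} = 121$)
$l{\left(m,R \right)} = -3 + \frac{R}{6}$ ($l{\left(m,R \right)} = \frac{6 \left(-3\right) + R}{6} = \frac{-18 + R}{6} = -3 + \frac{R}{6}$)
$\left(-21\right) \left(-47\right) l{\left(4,H \right)} = \left(-21\right) \left(-47\right) \left(-3 + \frac{1}{6} \cdot 121\right) = 987 \left(-3 + \frac{121}{6}\right) = 987 \cdot \frac{103}{6} = \frac{33887}{2}$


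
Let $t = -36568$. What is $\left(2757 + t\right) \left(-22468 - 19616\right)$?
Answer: $1422902124$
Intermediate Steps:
$\left(2757 + t\right) \left(-22468 - 19616\right) = \left(2757 - 36568\right) \left(-22468 - 19616\right) = \left(-33811\right) \left(-42084\right) = 1422902124$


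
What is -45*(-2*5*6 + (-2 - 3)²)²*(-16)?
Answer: 882000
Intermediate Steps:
-45*(-2*5*6 + (-2 - 3)²)²*(-16) = -45*(-10*6 + (-5)²)²*(-16) = -45*(-60 + 25)²*(-16) = -45*(-35)²*(-16) = -45*1225*(-16) = -55125*(-16) = 882000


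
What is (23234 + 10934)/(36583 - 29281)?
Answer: 17084/3651 ≈ 4.6793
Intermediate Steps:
(23234 + 10934)/(36583 - 29281) = 34168/7302 = 34168*(1/7302) = 17084/3651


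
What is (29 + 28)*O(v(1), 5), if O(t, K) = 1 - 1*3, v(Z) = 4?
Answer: -114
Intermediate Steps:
O(t, K) = -2 (O(t, K) = 1 - 3 = -2)
(29 + 28)*O(v(1), 5) = (29 + 28)*(-2) = 57*(-2) = -114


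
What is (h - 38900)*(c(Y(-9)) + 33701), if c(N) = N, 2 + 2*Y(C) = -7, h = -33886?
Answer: -2452633449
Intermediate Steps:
Y(C) = -9/2 (Y(C) = -1 + (½)*(-7) = -1 - 7/2 = -9/2)
(h - 38900)*(c(Y(-9)) + 33701) = (-33886 - 38900)*(-9/2 + 33701) = -72786*67393/2 = -2452633449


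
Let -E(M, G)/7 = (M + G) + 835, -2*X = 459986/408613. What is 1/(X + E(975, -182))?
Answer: -408613/4656783741 ≈ -8.7746e-5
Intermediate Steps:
X = -229993/408613 ≈ -0.56286
E(M, G) = -5845 - 7*G - 7*M (E(M, G) = -7*((M + G) + 835) = -7*((G + M) + 835) = -7*(835 + G + M) = -5845 - 7*G - 7*M)
1/(X + E(975, -182)) = 1/(-229993/408613 + (-5845 - 7*(-182) - 7*975)) = 1/(-229993/408613 + (-5845 + 1274 - 6825)) = 1/(-229993/408613 - 11396) = 1/(-4656783741/408613) = -408613/4656783741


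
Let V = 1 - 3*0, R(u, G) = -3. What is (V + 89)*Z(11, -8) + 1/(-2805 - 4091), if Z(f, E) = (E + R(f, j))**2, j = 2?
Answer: 75097439/6896 ≈ 10890.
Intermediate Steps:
V = 1 (V = 1 + 0 = 1)
Z(f, E) = (-3 + E)**2 (Z(f, E) = (E - 3)**2 = (-3 + E)**2)
(V + 89)*Z(11, -8) + 1/(-2805 - 4091) = (1 + 89)*(-3 - 8)**2 + 1/(-2805 - 4091) = 90*(-11)**2 + 1/(-6896) = 90*121 - 1/6896 = 10890 - 1/6896 = 75097439/6896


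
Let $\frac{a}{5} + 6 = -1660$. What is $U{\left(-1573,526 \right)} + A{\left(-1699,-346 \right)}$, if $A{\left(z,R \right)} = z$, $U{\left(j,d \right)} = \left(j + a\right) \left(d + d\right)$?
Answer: $-10419655$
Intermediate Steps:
$a = -8330$ ($a = -30 + 5 \left(-1660\right) = -30 - 8300 = -8330$)
$U{\left(j,d \right)} = 2 d \left(-8330 + j\right)$ ($U{\left(j,d \right)} = \left(j - 8330\right) \left(d + d\right) = \left(-8330 + j\right) 2 d = 2 d \left(-8330 + j\right)$)
$U{\left(-1573,526 \right)} + A{\left(-1699,-346 \right)} = 2 \cdot 526 \left(-8330 - 1573\right) - 1699 = 2 \cdot 526 \left(-9903\right) - 1699 = -10417956 - 1699 = -10419655$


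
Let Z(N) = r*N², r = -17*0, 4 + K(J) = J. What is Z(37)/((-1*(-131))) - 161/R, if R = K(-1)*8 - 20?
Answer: 161/60 ≈ 2.6833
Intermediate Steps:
K(J) = -4 + J
r = 0
Z(N) = 0 (Z(N) = 0*N² = 0)
R = -60 (R = (-4 - 1)*8 - 20 = -5*8 - 20 = -40 - 20 = -60)
Z(37)/((-1*(-131))) - 161/R = 0/((-1*(-131))) - 161/(-60) = 0/131 - 161*(-1)/60 = 0*(1/131) - 1*(-161/60) = 0 + 161/60 = 161/60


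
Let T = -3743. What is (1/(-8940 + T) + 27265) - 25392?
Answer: 23755258/12683 ≈ 1873.0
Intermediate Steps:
(1/(-8940 + T) + 27265) - 25392 = (1/(-8940 - 3743) + 27265) - 25392 = (1/(-12683) + 27265) - 25392 = (-1/12683 + 27265) - 25392 = 345801994/12683 - 25392 = 23755258/12683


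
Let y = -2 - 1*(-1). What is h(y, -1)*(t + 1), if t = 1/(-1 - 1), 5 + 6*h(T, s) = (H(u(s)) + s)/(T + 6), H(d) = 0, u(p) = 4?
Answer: -13/30 ≈ -0.43333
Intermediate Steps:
y = -1 (y = -2 + 1 = -1)
h(T, s) = -5/6 + s/(6*(6 + T)) (h(T, s) = -5/6 + ((0 + s)/(T + 6))/6 = -5/6 + (s/(6 + T))/6 = -5/6 + s/(6*(6 + T)))
t = -1/2 (t = 1/(-2) = -1/2 ≈ -0.50000)
h(y, -1)*(t + 1) = ((-30 - 1 - 5*(-1))/(6*(6 - 1)))*(-1/2 + 1) = ((1/6)*(-30 - 1 + 5)/5)*(1/2) = ((1/6)*(1/5)*(-26))*(1/2) = -13/15*1/2 = -13/30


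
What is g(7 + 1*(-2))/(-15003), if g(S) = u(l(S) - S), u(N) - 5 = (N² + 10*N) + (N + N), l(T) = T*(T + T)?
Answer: -2570/15003 ≈ -0.17130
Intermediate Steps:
l(T) = 2*T² (l(T) = T*(2*T) = 2*T²)
u(N) = 5 + N² + 12*N (u(N) = 5 + ((N² + 10*N) + (N + N)) = 5 + ((N² + 10*N) + 2*N) = 5 + (N² + 12*N) = 5 + N² + 12*N)
g(S) = 5 + (-S + 2*S²)² - 12*S + 24*S² (g(S) = 5 + (2*S² - S)² + 12*(2*S² - S) = 5 + (-S + 2*S²)² + 12*(-S + 2*S²) = 5 + (-S + 2*S²)² + (-12*S + 24*S²) = 5 + (-S + 2*S²)² - 12*S + 24*S²)
g(7 + 1*(-2))/(-15003) = (5 - 12*(7 + 1*(-2)) + 24*(7 + 1*(-2))² + (7 + 1*(-2))²*(-1 + 2*(7 + 1*(-2)))²)/(-15003) = (5 - 12*(7 - 2) + 24*(7 - 2)² + (7 - 2)²*(-1 + 2*(7 - 2))²)*(-1/15003) = (5 - 12*5 + 24*5² + 5²*(-1 + 2*5)²)*(-1/15003) = (5 - 60 + 24*25 + 25*(-1 + 10)²)*(-1/15003) = (5 - 60 + 600 + 25*9²)*(-1/15003) = (5 - 60 + 600 + 25*81)*(-1/15003) = (5 - 60 + 600 + 2025)*(-1/15003) = 2570*(-1/15003) = -2570/15003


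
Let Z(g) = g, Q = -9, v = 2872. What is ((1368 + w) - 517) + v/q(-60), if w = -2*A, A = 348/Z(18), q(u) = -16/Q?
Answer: 14567/6 ≈ 2427.8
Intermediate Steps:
q(u) = 16/9 (q(u) = -16/(-9) = -16*(-⅑) = 16/9)
A = 58/3 (A = 348/18 = 348*(1/18) = 58/3 ≈ 19.333)
w = -116/3 (w = -2*58/3 = -116/3 ≈ -38.667)
((1368 + w) - 517) + v/q(-60) = ((1368 - 116/3) - 517) + 2872/(16/9) = (3988/3 - 517) + 2872*(9/16) = 2437/3 + 3231/2 = 14567/6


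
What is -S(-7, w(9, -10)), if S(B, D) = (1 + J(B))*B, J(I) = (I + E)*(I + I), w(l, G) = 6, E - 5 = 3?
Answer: -91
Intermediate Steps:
E = 8 (E = 5 + 3 = 8)
J(I) = 2*I*(8 + I) (J(I) = (I + 8)*(I + I) = (8 + I)*(2*I) = 2*I*(8 + I))
S(B, D) = B*(1 + 2*B*(8 + B)) (S(B, D) = (1 + 2*B*(8 + B))*B = B*(1 + 2*B*(8 + B)))
-S(-7, w(9, -10)) = -(-7)*(1 + 2*(-7)*(8 - 7)) = -(-7)*(1 + 2*(-7)*1) = -(-7)*(1 - 14) = -(-7)*(-13) = -1*91 = -91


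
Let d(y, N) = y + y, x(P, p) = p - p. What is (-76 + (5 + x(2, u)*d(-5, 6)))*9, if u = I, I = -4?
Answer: -639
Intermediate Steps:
u = -4
x(P, p) = 0
d(y, N) = 2*y
(-76 + (5 + x(2, u)*d(-5, 6)))*9 = (-76 + (5 + 0*(2*(-5))))*9 = (-76 + (5 + 0*(-10)))*9 = (-76 + (5 + 0))*9 = (-76 + 5)*9 = -71*9 = -639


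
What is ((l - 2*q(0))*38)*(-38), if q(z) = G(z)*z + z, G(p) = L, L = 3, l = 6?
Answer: -8664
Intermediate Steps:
G(p) = 3
q(z) = 4*z (q(z) = 3*z + z = 4*z)
((l - 2*q(0))*38)*(-38) = ((6 - 8*0)*38)*(-38) = ((6 - 2*0)*38)*(-38) = ((6 + 0)*38)*(-38) = (6*38)*(-38) = 228*(-38) = -8664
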